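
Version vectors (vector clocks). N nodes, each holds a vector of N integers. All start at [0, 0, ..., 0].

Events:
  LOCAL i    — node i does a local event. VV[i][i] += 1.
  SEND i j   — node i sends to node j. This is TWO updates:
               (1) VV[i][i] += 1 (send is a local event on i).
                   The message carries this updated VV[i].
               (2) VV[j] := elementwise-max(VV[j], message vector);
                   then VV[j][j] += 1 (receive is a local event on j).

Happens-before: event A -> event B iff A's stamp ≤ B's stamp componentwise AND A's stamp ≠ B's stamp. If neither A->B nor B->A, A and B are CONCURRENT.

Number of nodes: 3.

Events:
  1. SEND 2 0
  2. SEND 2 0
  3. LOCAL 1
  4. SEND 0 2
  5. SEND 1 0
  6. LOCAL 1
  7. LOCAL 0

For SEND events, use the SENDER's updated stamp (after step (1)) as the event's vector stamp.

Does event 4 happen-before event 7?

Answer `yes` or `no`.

Answer: yes

Derivation:
Initial: VV[0]=[0, 0, 0]
Initial: VV[1]=[0, 0, 0]
Initial: VV[2]=[0, 0, 0]
Event 1: SEND 2->0: VV[2][2]++ -> VV[2]=[0, 0, 1], msg_vec=[0, 0, 1]; VV[0]=max(VV[0],msg_vec) then VV[0][0]++ -> VV[0]=[1, 0, 1]
Event 2: SEND 2->0: VV[2][2]++ -> VV[2]=[0, 0, 2], msg_vec=[0, 0, 2]; VV[0]=max(VV[0],msg_vec) then VV[0][0]++ -> VV[0]=[2, 0, 2]
Event 3: LOCAL 1: VV[1][1]++ -> VV[1]=[0, 1, 0]
Event 4: SEND 0->2: VV[0][0]++ -> VV[0]=[3, 0, 2], msg_vec=[3, 0, 2]; VV[2]=max(VV[2],msg_vec) then VV[2][2]++ -> VV[2]=[3, 0, 3]
Event 5: SEND 1->0: VV[1][1]++ -> VV[1]=[0, 2, 0], msg_vec=[0, 2, 0]; VV[0]=max(VV[0],msg_vec) then VV[0][0]++ -> VV[0]=[4, 2, 2]
Event 6: LOCAL 1: VV[1][1]++ -> VV[1]=[0, 3, 0]
Event 7: LOCAL 0: VV[0][0]++ -> VV[0]=[5, 2, 2]
Event 4 stamp: [3, 0, 2]
Event 7 stamp: [5, 2, 2]
[3, 0, 2] <= [5, 2, 2]? True. Equal? False. Happens-before: True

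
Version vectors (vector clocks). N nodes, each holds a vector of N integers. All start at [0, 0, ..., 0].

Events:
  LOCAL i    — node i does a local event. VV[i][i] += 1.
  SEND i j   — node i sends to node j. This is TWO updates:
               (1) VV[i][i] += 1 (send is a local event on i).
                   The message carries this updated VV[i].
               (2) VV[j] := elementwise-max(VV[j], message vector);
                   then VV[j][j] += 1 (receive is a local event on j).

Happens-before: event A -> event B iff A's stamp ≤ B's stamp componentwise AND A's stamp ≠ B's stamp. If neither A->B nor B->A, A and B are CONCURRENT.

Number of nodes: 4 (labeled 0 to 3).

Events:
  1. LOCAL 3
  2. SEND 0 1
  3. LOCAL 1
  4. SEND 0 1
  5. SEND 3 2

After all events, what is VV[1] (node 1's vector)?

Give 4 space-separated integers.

Answer: 2 3 0 0

Derivation:
Initial: VV[0]=[0, 0, 0, 0]
Initial: VV[1]=[0, 0, 0, 0]
Initial: VV[2]=[0, 0, 0, 0]
Initial: VV[3]=[0, 0, 0, 0]
Event 1: LOCAL 3: VV[3][3]++ -> VV[3]=[0, 0, 0, 1]
Event 2: SEND 0->1: VV[0][0]++ -> VV[0]=[1, 0, 0, 0], msg_vec=[1, 0, 0, 0]; VV[1]=max(VV[1],msg_vec) then VV[1][1]++ -> VV[1]=[1, 1, 0, 0]
Event 3: LOCAL 1: VV[1][1]++ -> VV[1]=[1, 2, 0, 0]
Event 4: SEND 0->1: VV[0][0]++ -> VV[0]=[2, 0, 0, 0], msg_vec=[2, 0, 0, 0]; VV[1]=max(VV[1],msg_vec) then VV[1][1]++ -> VV[1]=[2, 3, 0, 0]
Event 5: SEND 3->2: VV[3][3]++ -> VV[3]=[0, 0, 0, 2], msg_vec=[0, 0, 0, 2]; VV[2]=max(VV[2],msg_vec) then VV[2][2]++ -> VV[2]=[0, 0, 1, 2]
Final vectors: VV[0]=[2, 0, 0, 0]; VV[1]=[2, 3, 0, 0]; VV[2]=[0, 0, 1, 2]; VV[3]=[0, 0, 0, 2]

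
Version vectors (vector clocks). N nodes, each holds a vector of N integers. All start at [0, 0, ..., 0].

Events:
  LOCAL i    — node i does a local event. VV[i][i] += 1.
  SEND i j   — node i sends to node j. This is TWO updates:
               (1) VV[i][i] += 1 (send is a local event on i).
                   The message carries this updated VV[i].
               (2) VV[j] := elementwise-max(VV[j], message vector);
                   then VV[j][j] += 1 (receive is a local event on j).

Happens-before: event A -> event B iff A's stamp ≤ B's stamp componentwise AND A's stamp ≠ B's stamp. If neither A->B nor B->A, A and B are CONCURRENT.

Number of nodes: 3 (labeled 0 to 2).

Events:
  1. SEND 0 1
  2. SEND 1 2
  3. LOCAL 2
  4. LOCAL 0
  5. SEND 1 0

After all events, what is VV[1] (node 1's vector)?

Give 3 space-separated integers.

Initial: VV[0]=[0, 0, 0]
Initial: VV[1]=[0, 0, 0]
Initial: VV[2]=[0, 0, 0]
Event 1: SEND 0->1: VV[0][0]++ -> VV[0]=[1, 0, 0], msg_vec=[1, 0, 0]; VV[1]=max(VV[1],msg_vec) then VV[1][1]++ -> VV[1]=[1, 1, 0]
Event 2: SEND 1->2: VV[1][1]++ -> VV[1]=[1, 2, 0], msg_vec=[1, 2, 0]; VV[2]=max(VV[2],msg_vec) then VV[2][2]++ -> VV[2]=[1, 2, 1]
Event 3: LOCAL 2: VV[2][2]++ -> VV[2]=[1, 2, 2]
Event 4: LOCAL 0: VV[0][0]++ -> VV[0]=[2, 0, 0]
Event 5: SEND 1->0: VV[1][1]++ -> VV[1]=[1, 3, 0], msg_vec=[1, 3, 0]; VV[0]=max(VV[0],msg_vec) then VV[0][0]++ -> VV[0]=[3, 3, 0]
Final vectors: VV[0]=[3, 3, 0]; VV[1]=[1, 3, 0]; VV[2]=[1, 2, 2]

Answer: 1 3 0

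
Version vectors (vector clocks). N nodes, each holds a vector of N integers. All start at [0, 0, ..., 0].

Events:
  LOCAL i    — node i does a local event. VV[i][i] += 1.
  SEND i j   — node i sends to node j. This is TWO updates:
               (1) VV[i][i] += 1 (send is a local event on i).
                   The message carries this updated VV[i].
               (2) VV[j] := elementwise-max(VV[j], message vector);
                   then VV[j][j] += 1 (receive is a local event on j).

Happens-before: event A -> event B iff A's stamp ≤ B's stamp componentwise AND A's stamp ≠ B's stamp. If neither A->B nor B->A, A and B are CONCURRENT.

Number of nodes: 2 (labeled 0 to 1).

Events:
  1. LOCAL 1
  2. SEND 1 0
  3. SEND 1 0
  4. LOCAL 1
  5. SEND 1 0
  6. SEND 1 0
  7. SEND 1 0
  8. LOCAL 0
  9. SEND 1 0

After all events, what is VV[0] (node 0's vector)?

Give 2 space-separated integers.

Answer: 7 8

Derivation:
Initial: VV[0]=[0, 0]
Initial: VV[1]=[0, 0]
Event 1: LOCAL 1: VV[1][1]++ -> VV[1]=[0, 1]
Event 2: SEND 1->0: VV[1][1]++ -> VV[1]=[0, 2], msg_vec=[0, 2]; VV[0]=max(VV[0],msg_vec) then VV[0][0]++ -> VV[0]=[1, 2]
Event 3: SEND 1->0: VV[1][1]++ -> VV[1]=[0, 3], msg_vec=[0, 3]; VV[0]=max(VV[0],msg_vec) then VV[0][0]++ -> VV[0]=[2, 3]
Event 4: LOCAL 1: VV[1][1]++ -> VV[1]=[0, 4]
Event 5: SEND 1->0: VV[1][1]++ -> VV[1]=[0, 5], msg_vec=[0, 5]; VV[0]=max(VV[0],msg_vec) then VV[0][0]++ -> VV[0]=[3, 5]
Event 6: SEND 1->0: VV[1][1]++ -> VV[1]=[0, 6], msg_vec=[0, 6]; VV[0]=max(VV[0],msg_vec) then VV[0][0]++ -> VV[0]=[4, 6]
Event 7: SEND 1->0: VV[1][1]++ -> VV[1]=[0, 7], msg_vec=[0, 7]; VV[0]=max(VV[0],msg_vec) then VV[0][0]++ -> VV[0]=[5, 7]
Event 8: LOCAL 0: VV[0][0]++ -> VV[0]=[6, 7]
Event 9: SEND 1->0: VV[1][1]++ -> VV[1]=[0, 8], msg_vec=[0, 8]; VV[0]=max(VV[0],msg_vec) then VV[0][0]++ -> VV[0]=[7, 8]
Final vectors: VV[0]=[7, 8]; VV[1]=[0, 8]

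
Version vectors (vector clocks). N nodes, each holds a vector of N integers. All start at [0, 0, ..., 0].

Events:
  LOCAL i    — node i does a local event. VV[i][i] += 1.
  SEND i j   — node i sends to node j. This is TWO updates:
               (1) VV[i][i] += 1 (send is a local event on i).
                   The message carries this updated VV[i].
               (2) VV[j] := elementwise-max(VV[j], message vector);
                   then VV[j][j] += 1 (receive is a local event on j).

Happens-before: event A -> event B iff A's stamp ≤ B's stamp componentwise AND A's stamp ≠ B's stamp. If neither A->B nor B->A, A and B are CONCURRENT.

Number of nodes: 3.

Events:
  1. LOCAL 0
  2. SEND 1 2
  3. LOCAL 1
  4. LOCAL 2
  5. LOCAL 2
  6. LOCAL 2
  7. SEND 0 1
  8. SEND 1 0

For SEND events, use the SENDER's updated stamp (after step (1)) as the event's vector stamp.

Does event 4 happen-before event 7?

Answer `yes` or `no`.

Initial: VV[0]=[0, 0, 0]
Initial: VV[1]=[0, 0, 0]
Initial: VV[2]=[0, 0, 0]
Event 1: LOCAL 0: VV[0][0]++ -> VV[0]=[1, 0, 0]
Event 2: SEND 1->2: VV[1][1]++ -> VV[1]=[0, 1, 0], msg_vec=[0, 1, 0]; VV[2]=max(VV[2],msg_vec) then VV[2][2]++ -> VV[2]=[0, 1, 1]
Event 3: LOCAL 1: VV[1][1]++ -> VV[1]=[0, 2, 0]
Event 4: LOCAL 2: VV[2][2]++ -> VV[2]=[0, 1, 2]
Event 5: LOCAL 2: VV[2][2]++ -> VV[2]=[0, 1, 3]
Event 6: LOCAL 2: VV[2][2]++ -> VV[2]=[0, 1, 4]
Event 7: SEND 0->1: VV[0][0]++ -> VV[0]=[2, 0, 0], msg_vec=[2, 0, 0]; VV[1]=max(VV[1],msg_vec) then VV[1][1]++ -> VV[1]=[2, 3, 0]
Event 8: SEND 1->0: VV[1][1]++ -> VV[1]=[2, 4, 0], msg_vec=[2, 4, 0]; VV[0]=max(VV[0],msg_vec) then VV[0][0]++ -> VV[0]=[3, 4, 0]
Event 4 stamp: [0, 1, 2]
Event 7 stamp: [2, 0, 0]
[0, 1, 2] <= [2, 0, 0]? False. Equal? False. Happens-before: False

Answer: no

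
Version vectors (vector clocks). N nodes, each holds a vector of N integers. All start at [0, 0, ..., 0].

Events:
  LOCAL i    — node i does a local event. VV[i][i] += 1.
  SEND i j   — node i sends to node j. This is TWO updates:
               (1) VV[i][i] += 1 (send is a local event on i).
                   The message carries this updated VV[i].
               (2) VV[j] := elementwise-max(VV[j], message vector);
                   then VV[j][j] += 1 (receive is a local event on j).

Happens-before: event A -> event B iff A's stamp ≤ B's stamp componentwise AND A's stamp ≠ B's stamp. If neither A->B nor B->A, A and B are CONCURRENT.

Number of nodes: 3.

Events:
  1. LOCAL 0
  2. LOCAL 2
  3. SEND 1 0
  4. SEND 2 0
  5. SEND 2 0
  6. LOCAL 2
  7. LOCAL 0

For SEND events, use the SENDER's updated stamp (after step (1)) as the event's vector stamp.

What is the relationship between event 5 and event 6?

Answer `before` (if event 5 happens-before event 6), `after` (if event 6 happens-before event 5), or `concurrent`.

Answer: before

Derivation:
Initial: VV[0]=[0, 0, 0]
Initial: VV[1]=[0, 0, 0]
Initial: VV[2]=[0, 0, 0]
Event 1: LOCAL 0: VV[0][0]++ -> VV[0]=[1, 0, 0]
Event 2: LOCAL 2: VV[2][2]++ -> VV[2]=[0, 0, 1]
Event 3: SEND 1->0: VV[1][1]++ -> VV[1]=[0, 1, 0], msg_vec=[0, 1, 0]; VV[0]=max(VV[0],msg_vec) then VV[0][0]++ -> VV[0]=[2, 1, 0]
Event 4: SEND 2->0: VV[2][2]++ -> VV[2]=[0, 0, 2], msg_vec=[0, 0, 2]; VV[0]=max(VV[0],msg_vec) then VV[0][0]++ -> VV[0]=[3, 1, 2]
Event 5: SEND 2->0: VV[2][2]++ -> VV[2]=[0, 0, 3], msg_vec=[0, 0, 3]; VV[0]=max(VV[0],msg_vec) then VV[0][0]++ -> VV[0]=[4, 1, 3]
Event 6: LOCAL 2: VV[2][2]++ -> VV[2]=[0, 0, 4]
Event 7: LOCAL 0: VV[0][0]++ -> VV[0]=[5, 1, 3]
Event 5 stamp: [0, 0, 3]
Event 6 stamp: [0, 0, 4]
[0, 0, 3] <= [0, 0, 4]? True
[0, 0, 4] <= [0, 0, 3]? False
Relation: before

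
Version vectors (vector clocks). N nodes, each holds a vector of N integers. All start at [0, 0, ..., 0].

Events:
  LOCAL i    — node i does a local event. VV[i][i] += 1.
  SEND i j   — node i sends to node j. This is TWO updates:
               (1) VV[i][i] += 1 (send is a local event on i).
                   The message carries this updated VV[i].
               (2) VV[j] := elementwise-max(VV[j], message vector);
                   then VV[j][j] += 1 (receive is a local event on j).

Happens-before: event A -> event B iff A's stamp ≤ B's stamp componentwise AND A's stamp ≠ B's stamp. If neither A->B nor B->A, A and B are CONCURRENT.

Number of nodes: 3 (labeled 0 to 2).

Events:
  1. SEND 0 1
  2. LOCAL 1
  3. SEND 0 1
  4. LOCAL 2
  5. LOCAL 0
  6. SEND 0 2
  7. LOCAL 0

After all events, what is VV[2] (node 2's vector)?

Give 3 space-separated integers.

Answer: 4 0 2

Derivation:
Initial: VV[0]=[0, 0, 0]
Initial: VV[1]=[0, 0, 0]
Initial: VV[2]=[0, 0, 0]
Event 1: SEND 0->1: VV[0][0]++ -> VV[0]=[1, 0, 0], msg_vec=[1, 0, 0]; VV[1]=max(VV[1],msg_vec) then VV[1][1]++ -> VV[1]=[1, 1, 0]
Event 2: LOCAL 1: VV[1][1]++ -> VV[1]=[1, 2, 0]
Event 3: SEND 0->1: VV[0][0]++ -> VV[0]=[2, 0, 0], msg_vec=[2, 0, 0]; VV[1]=max(VV[1],msg_vec) then VV[1][1]++ -> VV[1]=[2, 3, 0]
Event 4: LOCAL 2: VV[2][2]++ -> VV[2]=[0, 0, 1]
Event 5: LOCAL 0: VV[0][0]++ -> VV[0]=[3, 0, 0]
Event 6: SEND 0->2: VV[0][0]++ -> VV[0]=[4, 0, 0], msg_vec=[4, 0, 0]; VV[2]=max(VV[2],msg_vec) then VV[2][2]++ -> VV[2]=[4, 0, 2]
Event 7: LOCAL 0: VV[0][0]++ -> VV[0]=[5, 0, 0]
Final vectors: VV[0]=[5, 0, 0]; VV[1]=[2, 3, 0]; VV[2]=[4, 0, 2]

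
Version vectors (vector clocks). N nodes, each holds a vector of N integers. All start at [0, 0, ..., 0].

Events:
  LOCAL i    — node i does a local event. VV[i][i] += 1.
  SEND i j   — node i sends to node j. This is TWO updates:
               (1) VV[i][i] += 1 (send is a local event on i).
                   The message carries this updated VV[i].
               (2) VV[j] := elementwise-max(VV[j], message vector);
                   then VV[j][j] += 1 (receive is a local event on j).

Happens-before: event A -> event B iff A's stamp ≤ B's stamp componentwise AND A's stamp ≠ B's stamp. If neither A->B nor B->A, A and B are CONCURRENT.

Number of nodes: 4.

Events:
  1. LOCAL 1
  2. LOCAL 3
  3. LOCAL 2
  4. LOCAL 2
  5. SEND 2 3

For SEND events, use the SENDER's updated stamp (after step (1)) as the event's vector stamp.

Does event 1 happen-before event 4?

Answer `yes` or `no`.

Initial: VV[0]=[0, 0, 0, 0]
Initial: VV[1]=[0, 0, 0, 0]
Initial: VV[2]=[0, 0, 0, 0]
Initial: VV[3]=[0, 0, 0, 0]
Event 1: LOCAL 1: VV[1][1]++ -> VV[1]=[0, 1, 0, 0]
Event 2: LOCAL 3: VV[3][3]++ -> VV[3]=[0, 0, 0, 1]
Event 3: LOCAL 2: VV[2][2]++ -> VV[2]=[0, 0, 1, 0]
Event 4: LOCAL 2: VV[2][2]++ -> VV[2]=[0, 0, 2, 0]
Event 5: SEND 2->3: VV[2][2]++ -> VV[2]=[0, 0, 3, 0], msg_vec=[0, 0, 3, 0]; VV[3]=max(VV[3],msg_vec) then VV[3][3]++ -> VV[3]=[0, 0, 3, 2]
Event 1 stamp: [0, 1, 0, 0]
Event 4 stamp: [0, 0, 2, 0]
[0, 1, 0, 0] <= [0, 0, 2, 0]? False. Equal? False. Happens-before: False

Answer: no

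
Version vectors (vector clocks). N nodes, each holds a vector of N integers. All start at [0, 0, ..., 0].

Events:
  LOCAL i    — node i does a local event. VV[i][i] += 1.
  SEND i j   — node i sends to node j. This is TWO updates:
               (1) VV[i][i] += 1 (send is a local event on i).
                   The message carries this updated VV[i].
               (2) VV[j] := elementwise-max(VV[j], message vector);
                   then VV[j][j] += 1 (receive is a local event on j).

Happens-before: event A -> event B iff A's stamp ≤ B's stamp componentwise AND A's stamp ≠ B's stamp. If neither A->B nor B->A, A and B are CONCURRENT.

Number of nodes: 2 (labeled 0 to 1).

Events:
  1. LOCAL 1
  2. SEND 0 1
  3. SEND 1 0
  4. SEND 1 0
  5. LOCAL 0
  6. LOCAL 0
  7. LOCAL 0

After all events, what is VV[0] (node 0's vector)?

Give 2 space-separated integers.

Answer: 6 4

Derivation:
Initial: VV[0]=[0, 0]
Initial: VV[1]=[0, 0]
Event 1: LOCAL 1: VV[1][1]++ -> VV[1]=[0, 1]
Event 2: SEND 0->1: VV[0][0]++ -> VV[0]=[1, 0], msg_vec=[1, 0]; VV[1]=max(VV[1],msg_vec) then VV[1][1]++ -> VV[1]=[1, 2]
Event 3: SEND 1->0: VV[1][1]++ -> VV[1]=[1, 3], msg_vec=[1, 3]; VV[0]=max(VV[0],msg_vec) then VV[0][0]++ -> VV[0]=[2, 3]
Event 4: SEND 1->0: VV[1][1]++ -> VV[1]=[1, 4], msg_vec=[1, 4]; VV[0]=max(VV[0],msg_vec) then VV[0][0]++ -> VV[0]=[3, 4]
Event 5: LOCAL 0: VV[0][0]++ -> VV[0]=[4, 4]
Event 6: LOCAL 0: VV[0][0]++ -> VV[0]=[5, 4]
Event 7: LOCAL 0: VV[0][0]++ -> VV[0]=[6, 4]
Final vectors: VV[0]=[6, 4]; VV[1]=[1, 4]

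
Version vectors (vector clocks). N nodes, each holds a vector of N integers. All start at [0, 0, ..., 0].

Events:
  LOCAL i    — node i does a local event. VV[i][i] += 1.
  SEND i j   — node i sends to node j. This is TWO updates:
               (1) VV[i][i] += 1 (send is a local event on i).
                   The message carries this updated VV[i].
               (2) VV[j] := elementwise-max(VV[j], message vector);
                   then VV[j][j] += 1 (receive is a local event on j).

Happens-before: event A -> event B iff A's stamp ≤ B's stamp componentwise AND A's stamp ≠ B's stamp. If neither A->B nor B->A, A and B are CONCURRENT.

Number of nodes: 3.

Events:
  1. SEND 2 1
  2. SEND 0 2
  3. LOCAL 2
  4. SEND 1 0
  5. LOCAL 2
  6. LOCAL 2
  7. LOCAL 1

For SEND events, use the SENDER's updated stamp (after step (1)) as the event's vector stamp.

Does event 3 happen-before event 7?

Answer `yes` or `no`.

Initial: VV[0]=[0, 0, 0]
Initial: VV[1]=[0, 0, 0]
Initial: VV[2]=[0, 0, 0]
Event 1: SEND 2->1: VV[2][2]++ -> VV[2]=[0, 0, 1], msg_vec=[0, 0, 1]; VV[1]=max(VV[1],msg_vec) then VV[1][1]++ -> VV[1]=[0, 1, 1]
Event 2: SEND 0->2: VV[0][0]++ -> VV[0]=[1, 0, 0], msg_vec=[1, 0, 0]; VV[2]=max(VV[2],msg_vec) then VV[2][2]++ -> VV[2]=[1, 0, 2]
Event 3: LOCAL 2: VV[2][2]++ -> VV[2]=[1, 0, 3]
Event 4: SEND 1->0: VV[1][1]++ -> VV[1]=[0, 2, 1], msg_vec=[0, 2, 1]; VV[0]=max(VV[0],msg_vec) then VV[0][0]++ -> VV[0]=[2, 2, 1]
Event 5: LOCAL 2: VV[2][2]++ -> VV[2]=[1, 0, 4]
Event 6: LOCAL 2: VV[2][2]++ -> VV[2]=[1, 0, 5]
Event 7: LOCAL 1: VV[1][1]++ -> VV[1]=[0, 3, 1]
Event 3 stamp: [1, 0, 3]
Event 7 stamp: [0, 3, 1]
[1, 0, 3] <= [0, 3, 1]? False. Equal? False. Happens-before: False

Answer: no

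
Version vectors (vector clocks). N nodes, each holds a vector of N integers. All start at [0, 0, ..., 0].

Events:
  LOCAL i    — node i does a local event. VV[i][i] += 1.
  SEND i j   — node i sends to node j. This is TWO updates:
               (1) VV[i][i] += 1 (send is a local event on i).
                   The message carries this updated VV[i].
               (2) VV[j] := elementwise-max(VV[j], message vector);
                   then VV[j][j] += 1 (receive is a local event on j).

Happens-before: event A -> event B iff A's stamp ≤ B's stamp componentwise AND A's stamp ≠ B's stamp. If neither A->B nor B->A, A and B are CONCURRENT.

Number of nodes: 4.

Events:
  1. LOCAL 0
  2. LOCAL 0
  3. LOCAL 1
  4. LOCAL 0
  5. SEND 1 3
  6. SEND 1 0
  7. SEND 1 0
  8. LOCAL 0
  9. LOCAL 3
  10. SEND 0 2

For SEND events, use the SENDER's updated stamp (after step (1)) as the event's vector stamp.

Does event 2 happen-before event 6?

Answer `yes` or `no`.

Initial: VV[0]=[0, 0, 0, 0]
Initial: VV[1]=[0, 0, 0, 0]
Initial: VV[2]=[0, 0, 0, 0]
Initial: VV[3]=[0, 0, 0, 0]
Event 1: LOCAL 0: VV[0][0]++ -> VV[0]=[1, 0, 0, 0]
Event 2: LOCAL 0: VV[0][0]++ -> VV[0]=[2, 0, 0, 0]
Event 3: LOCAL 1: VV[1][1]++ -> VV[1]=[0, 1, 0, 0]
Event 4: LOCAL 0: VV[0][0]++ -> VV[0]=[3, 0, 0, 0]
Event 5: SEND 1->3: VV[1][1]++ -> VV[1]=[0, 2, 0, 0], msg_vec=[0, 2, 0, 0]; VV[3]=max(VV[3],msg_vec) then VV[3][3]++ -> VV[3]=[0, 2, 0, 1]
Event 6: SEND 1->0: VV[1][1]++ -> VV[1]=[0, 3, 0, 0], msg_vec=[0, 3, 0, 0]; VV[0]=max(VV[0],msg_vec) then VV[0][0]++ -> VV[0]=[4, 3, 0, 0]
Event 7: SEND 1->0: VV[1][1]++ -> VV[1]=[0, 4, 0, 0], msg_vec=[0, 4, 0, 0]; VV[0]=max(VV[0],msg_vec) then VV[0][0]++ -> VV[0]=[5, 4, 0, 0]
Event 8: LOCAL 0: VV[0][0]++ -> VV[0]=[6, 4, 0, 0]
Event 9: LOCAL 3: VV[3][3]++ -> VV[3]=[0, 2, 0, 2]
Event 10: SEND 0->2: VV[0][0]++ -> VV[0]=[7, 4, 0, 0], msg_vec=[7, 4, 0, 0]; VV[2]=max(VV[2],msg_vec) then VV[2][2]++ -> VV[2]=[7, 4, 1, 0]
Event 2 stamp: [2, 0, 0, 0]
Event 6 stamp: [0, 3, 0, 0]
[2, 0, 0, 0] <= [0, 3, 0, 0]? False. Equal? False. Happens-before: False

Answer: no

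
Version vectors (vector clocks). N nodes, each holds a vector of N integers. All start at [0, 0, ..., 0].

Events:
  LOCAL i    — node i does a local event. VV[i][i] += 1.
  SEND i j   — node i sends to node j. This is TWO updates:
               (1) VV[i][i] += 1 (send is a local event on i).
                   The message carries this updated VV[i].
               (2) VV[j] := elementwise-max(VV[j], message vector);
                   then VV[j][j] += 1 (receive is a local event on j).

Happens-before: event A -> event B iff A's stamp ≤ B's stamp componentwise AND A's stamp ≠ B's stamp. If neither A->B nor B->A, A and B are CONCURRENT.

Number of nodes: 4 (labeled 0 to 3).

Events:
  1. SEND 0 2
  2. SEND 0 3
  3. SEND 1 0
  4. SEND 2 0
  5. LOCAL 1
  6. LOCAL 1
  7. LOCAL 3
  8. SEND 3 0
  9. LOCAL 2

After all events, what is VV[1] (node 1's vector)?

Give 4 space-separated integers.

Answer: 0 3 0 0

Derivation:
Initial: VV[0]=[0, 0, 0, 0]
Initial: VV[1]=[0, 0, 0, 0]
Initial: VV[2]=[0, 0, 0, 0]
Initial: VV[3]=[0, 0, 0, 0]
Event 1: SEND 0->2: VV[0][0]++ -> VV[0]=[1, 0, 0, 0], msg_vec=[1, 0, 0, 0]; VV[2]=max(VV[2],msg_vec) then VV[2][2]++ -> VV[2]=[1, 0, 1, 0]
Event 2: SEND 0->3: VV[0][0]++ -> VV[0]=[2, 0, 0, 0], msg_vec=[2, 0, 0, 0]; VV[3]=max(VV[3],msg_vec) then VV[3][3]++ -> VV[3]=[2, 0, 0, 1]
Event 3: SEND 1->0: VV[1][1]++ -> VV[1]=[0, 1, 0, 0], msg_vec=[0, 1, 0, 0]; VV[0]=max(VV[0],msg_vec) then VV[0][0]++ -> VV[0]=[3, 1, 0, 0]
Event 4: SEND 2->0: VV[2][2]++ -> VV[2]=[1, 0, 2, 0], msg_vec=[1, 0, 2, 0]; VV[0]=max(VV[0],msg_vec) then VV[0][0]++ -> VV[0]=[4, 1, 2, 0]
Event 5: LOCAL 1: VV[1][1]++ -> VV[1]=[0, 2, 0, 0]
Event 6: LOCAL 1: VV[1][1]++ -> VV[1]=[0, 3, 0, 0]
Event 7: LOCAL 3: VV[3][3]++ -> VV[3]=[2, 0, 0, 2]
Event 8: SEND 3->0: VV[3][3]++ -> VV[3]=[2, 0, 0, 3], msg_vec=[2, 0, 0, 3]; VV[0]=max(VV[0],msg_vec) then VV[0][0]++ -> VV[0]=[5, 1, 2, 3]
Event 9: LOCAL 2: VV[2][2]++ -> VV[2]=[1, 0, 3, 0]
Final vectors: VV[0]=[5, 1, 2, 3]; VV[1]=[0, 3, 0, 0]; VV[2]=[1, 0, 3, 0]; VV[3]=[2, 0, 0, 3]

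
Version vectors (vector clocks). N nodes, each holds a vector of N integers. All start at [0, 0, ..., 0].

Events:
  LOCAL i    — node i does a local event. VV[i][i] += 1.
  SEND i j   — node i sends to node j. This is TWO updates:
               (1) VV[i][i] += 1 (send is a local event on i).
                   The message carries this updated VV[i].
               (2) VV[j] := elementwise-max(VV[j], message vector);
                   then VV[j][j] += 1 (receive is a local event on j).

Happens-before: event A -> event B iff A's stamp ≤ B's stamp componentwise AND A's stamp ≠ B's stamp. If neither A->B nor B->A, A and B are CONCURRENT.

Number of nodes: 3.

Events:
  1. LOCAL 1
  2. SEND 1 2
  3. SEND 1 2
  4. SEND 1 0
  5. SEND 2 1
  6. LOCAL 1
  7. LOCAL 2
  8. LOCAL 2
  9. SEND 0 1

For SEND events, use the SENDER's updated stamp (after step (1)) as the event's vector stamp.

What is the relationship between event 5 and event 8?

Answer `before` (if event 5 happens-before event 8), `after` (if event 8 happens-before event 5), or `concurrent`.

Initial: VV[0]=[0, 0, 0]
Initial: VV[1]=[0, 0, 0]
Initial: VV[2]=[0, 0, 0]
Event 1: LOCAL 1: VV[1][1]++ -> VV[1]=[0, 1, 0]
Event 2: SEND 1->2: VV[1][1]++ -> VV[1]=[0, 2, 0], msg_vec=[0, 2, 0]; VV[2]=max(VV[2],msg_vec) then VV[2][2]++ -> VV[2]=[0, 2, 1]
Event 3: SEND 1->2: VV[1][1]++ -> VV[1]=[0, 3, 0], msg_vec=[0, 3, 0]; VV[2]=max(VV[2],msg_vec) then VV[2][2]++ -> VV[2]=[0, 3, 2]
Event 4: SEND 1->0: VV[1][1]++ -> VV[1]=[0, 4, 0], msg_vec=[0, 4, 0]; VV[0]=max(VV[0],msg_vec) then VV[0][0]++ -> VV[0]=[1, 4, 0]
Event 5: SEND 2->1: VV[2][2]++ -> VV[2]=[0, 3, 3], msg_vec=[0, 3, 3]; VV[1]=max(VV[1],msg_vec) then VV[1][1]++ -> VV[1]=[0, 5, 3]
Event 6: LOCAL 1: VV[1][1]++ -> VV[1]=[0, 6, 3]
Event 7: LOCAL 2: VV[2][2]++ -> VV[2]=[0, 3, 4]
Event 8: LOCAL 2: VV[2][2]++ -> VV[2]=[0, 3, 5]
Event 9: SEND 0->1: VV[0][0]++ -> VV[0]=[2, 4, 0], msg_vec=[2, 4, 0]; VV[1]=max(VV[1],msg_vec) then VV[1][1]++ -> VV[1]=[2, 7, 3]
Event 5 stamp: [0, 3, 3]
Event 8 stamp: [0, 3, 5]
[0, 3, 3] <= [0, 3, 5]? True
[0, 3, 5] <= [0, 3, 3]? False
Relation: before

Answer: before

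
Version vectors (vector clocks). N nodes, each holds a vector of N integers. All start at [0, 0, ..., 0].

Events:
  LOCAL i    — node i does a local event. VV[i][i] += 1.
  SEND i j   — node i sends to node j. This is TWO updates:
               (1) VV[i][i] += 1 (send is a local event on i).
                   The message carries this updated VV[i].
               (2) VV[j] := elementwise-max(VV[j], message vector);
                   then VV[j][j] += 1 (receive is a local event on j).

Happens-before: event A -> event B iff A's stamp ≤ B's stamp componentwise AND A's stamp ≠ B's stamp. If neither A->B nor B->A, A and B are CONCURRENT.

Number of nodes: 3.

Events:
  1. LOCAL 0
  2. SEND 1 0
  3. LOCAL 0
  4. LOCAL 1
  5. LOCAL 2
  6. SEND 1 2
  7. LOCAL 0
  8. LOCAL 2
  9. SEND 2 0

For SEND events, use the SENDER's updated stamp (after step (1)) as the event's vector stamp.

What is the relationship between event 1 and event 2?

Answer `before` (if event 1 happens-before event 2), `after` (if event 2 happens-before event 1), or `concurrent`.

Initial: VV[0]=[0, 0, 0]
Initial: VV[1]=[0, 0, 0]
Initial: VV[2]=[0, 0, 0]
Event 1: LOCAL 0: VV[0][0]++ -> VV[0]=[1, 0, 0]
Event 2: SEND 1->0: VV[1][1]++ -> VV[1]=[0, 1, 0], msg_vec=[0, 1, 0]; VV[0]=max(VV[0],msg_vec) then VV[0][0]++ -> VV[0]=[2, 1, 0]
Event 3: LOCAL 0: VV[0][0]++ -> VV[0]=[3, 1, 0]
Event 4: LOCAL 1: VV[1][1]++ -> VV[1]=[0, 2, 0]
Event 5: LOCAL 2: VV[2][2]++ -> VV[2]=[0, 0, 1]
Event 6: SEND 1->2: VV[1][1]++ -> VV[1]=[0, 3, 0], msg_vec=[0, 3, 0]; VV[2]=max(VV[2],msg_vec) then VV[2][2]++ -> VV[2]=[0, 3, 2]
Event 7: LOCAL 0: VV[0][0]++ -> VV[0]=[4, 1, 0]
Event 8: LOCAL 2: VV[2][2]++ -> VV[2]=[0, 3, 3]
Event 9: SEND 2->0: VV[2][2]++ -> VV[2]=[0, 3, 4], msg_vec=[0, 3, 4]; VV[0]=max(VV[0],msg_vec) then VV[0][0]++ -> VV[0]=[5, 3, 4]
Event 1 stamp: [1, 0, 0]
Event 2 stamp: [0, 1, 0]
[1, 0, 0] <= [0, 1, 0]? False
[0, 1, 0] <= [1, 0, 0]? False
Relation: concurrent

Answer: concurrent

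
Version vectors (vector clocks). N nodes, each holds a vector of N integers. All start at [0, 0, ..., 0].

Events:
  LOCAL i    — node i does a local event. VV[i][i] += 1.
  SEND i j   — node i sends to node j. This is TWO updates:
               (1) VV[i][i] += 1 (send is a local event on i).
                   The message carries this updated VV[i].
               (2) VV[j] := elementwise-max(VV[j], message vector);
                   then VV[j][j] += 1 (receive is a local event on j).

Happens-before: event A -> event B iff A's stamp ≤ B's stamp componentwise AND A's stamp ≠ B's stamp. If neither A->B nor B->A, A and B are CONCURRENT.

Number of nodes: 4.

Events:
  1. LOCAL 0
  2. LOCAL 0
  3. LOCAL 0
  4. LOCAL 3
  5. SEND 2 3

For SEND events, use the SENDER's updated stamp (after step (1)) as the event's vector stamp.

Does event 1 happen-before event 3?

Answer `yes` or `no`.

Initial: VV[0]=[0, 0, 0, 0]
Initial: VV[1]=[0, 0, 0, 0]
Initial: VV[2]=[0, 0, 0, 0]
Initial: VV[3]=[0, 0, 0, 0]
Event 1: LOCAL 0: VV[0][0]++ -> VV[0]=[1, 0, 0, 0]
Event 2: LOCAL 0: VV[0][0]++ -> VV[0]=[2, 0, 0, 0]
Event 3: LOCAL 0: VV[0][0]++ -> VV[0]=[3, 0, 0, 0]
Event 4: LOCAL 3: VV[3][3]++ -> VV[3]=[0, 0, 0, 1]
Event 5: SEND 2->3: VV[2][2]++ -> VV[2]=[0, 0, 1, 0], msg_vec=[0, 0, 1, 0]; VV[3]=max(VV[3],msg_vec) then VV[3][3]++ -> VV[3]=[0, 0, 1, 2]
Event 1 stamp: [1, 0, 0, 0]
Event 3 stamp: [3, 0, 0, 0]
[1, 0, 0, 0] <= [3, 0, 0, 0]? True. Equal? False. Happens-before: True

Answer: yes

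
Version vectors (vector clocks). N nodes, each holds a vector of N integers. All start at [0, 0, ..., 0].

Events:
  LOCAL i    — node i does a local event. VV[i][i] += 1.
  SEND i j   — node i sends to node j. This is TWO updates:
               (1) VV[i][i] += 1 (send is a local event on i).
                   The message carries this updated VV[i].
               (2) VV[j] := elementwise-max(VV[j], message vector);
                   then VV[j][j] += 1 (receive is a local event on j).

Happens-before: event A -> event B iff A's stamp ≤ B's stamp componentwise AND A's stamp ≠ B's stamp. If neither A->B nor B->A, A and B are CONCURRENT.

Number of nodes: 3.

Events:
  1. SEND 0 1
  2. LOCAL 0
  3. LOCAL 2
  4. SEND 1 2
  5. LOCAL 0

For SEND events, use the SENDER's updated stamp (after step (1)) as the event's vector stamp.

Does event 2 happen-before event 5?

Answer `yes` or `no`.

Initial: VV[0]=[0, 0, 0]
Initial: VV[1]=[0, 0, 0]
Initial: VV[2]=[0, 0, 0]
Event 1: SEND 0->1: VV[0][0]++ -> VV[0]=[1, 0, 0], msg_vec=[1, 0, 0]; VV[1]=max(VV[1],msg_vec) then VV[1][1]++ -> VV[1]=[1, 1, 0]
Event 2: LOCAL 0: VV[0][0]++ -> VV[0]=[2, 0, 0]
Event 3: LOCAL 2: VV[2][2]++ -> VV[2]=[0, 0, 1]
Event 4: SEND 1->2: VV[1][1]++ -> VV[1]=[1, 2, 0], msg_vec=[1, 2, 0]; VV[2]=max(VV[2],msg_vec) then VV[2][2]++ -> VV[2]=[1, 2, 2]
Event 5: LOCAL 0: VV[0][0]++ -> VV[0]=[3, 0, 0]
Event 2 stamp: [2, 0, 0]
Event 5 stamp: [3, 0, 0]
[2, 0, 0] <= [3, 0, 0]? True. Equal? False. Happens-before: True

Answer: yes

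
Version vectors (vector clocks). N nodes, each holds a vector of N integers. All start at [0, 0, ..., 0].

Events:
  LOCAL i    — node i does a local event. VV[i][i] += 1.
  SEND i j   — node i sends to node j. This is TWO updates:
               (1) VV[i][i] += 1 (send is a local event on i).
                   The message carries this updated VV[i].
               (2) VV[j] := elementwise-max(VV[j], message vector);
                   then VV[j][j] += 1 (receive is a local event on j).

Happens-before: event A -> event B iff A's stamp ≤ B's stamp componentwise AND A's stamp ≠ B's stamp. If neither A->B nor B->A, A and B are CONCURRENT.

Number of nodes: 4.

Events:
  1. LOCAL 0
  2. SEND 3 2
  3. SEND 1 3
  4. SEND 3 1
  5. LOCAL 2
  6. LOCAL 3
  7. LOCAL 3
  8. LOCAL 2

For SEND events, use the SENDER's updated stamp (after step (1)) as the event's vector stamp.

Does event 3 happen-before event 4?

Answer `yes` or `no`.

Answer: yes

Derivation:
Initial: VV[0]=[0, 0, 0, 0]
Initial: VV[1]=[0, 0, 0, 0]
Initial: VV[2]=[0, 0, 0, 0]
Initial: VV[3]=[0, 0, 0, 0]
Event 1: LOCAL 0: VV[0][0]++ -> VV[0]=[1, 0, 0, 0]
Event 2: SEND 3->2: VV[3][3]++ -> VV[3]=[0, 0, 0, 1], msg_vec=[0, 0, 0, 1]; VV[2]=max(VV[2],msg_vec) then VV[2][2]++ -> VV[2]=[0, 0, 1, 1]
Event 3: SEND 1->3: VV[1][1]++ -> VV[1]=[0, 1, 0, 0], msg_vec=[0, 1, 0, 0]; VV[3]=max(VV[3],msg_vec) then VV[3][3]++ -> VV[3]=[0, 1, 0, 2]
Event 4: SEND 3->1: VV[3][3]++ -> VV[3]=[0, 1, 0, 3], msg_vec=[0, 1, 0, 3]; VV[1]=max(VV[1],msg_vec) then VV[1][1]++ -> VV[1]=[0, 2, 0, 3]
Event 5: LOCAL 2: VV[2][2]++ -> VV[2]=[0, 0, 2, 1]
Event 6: LOCAL 3: VV[3][3]++ -> VV[3]=[0, 1, 0, 4]
Event 7: LOCAL 3: VV[3][3]++ -> VV[3]=[0, 1, 0, 5]
Event 8: LOCAL 2: VV[2][2]++ -> VV[2]=[0, 0, 3, 1]
Event 3 stamp: [0, 1, 0, 0]
Event 4 stamp: [0, 1, 0, 3]
[0, 1, 0, 0] <= [0, 1, 0, 3]? True. Equal? False. Happens-before: True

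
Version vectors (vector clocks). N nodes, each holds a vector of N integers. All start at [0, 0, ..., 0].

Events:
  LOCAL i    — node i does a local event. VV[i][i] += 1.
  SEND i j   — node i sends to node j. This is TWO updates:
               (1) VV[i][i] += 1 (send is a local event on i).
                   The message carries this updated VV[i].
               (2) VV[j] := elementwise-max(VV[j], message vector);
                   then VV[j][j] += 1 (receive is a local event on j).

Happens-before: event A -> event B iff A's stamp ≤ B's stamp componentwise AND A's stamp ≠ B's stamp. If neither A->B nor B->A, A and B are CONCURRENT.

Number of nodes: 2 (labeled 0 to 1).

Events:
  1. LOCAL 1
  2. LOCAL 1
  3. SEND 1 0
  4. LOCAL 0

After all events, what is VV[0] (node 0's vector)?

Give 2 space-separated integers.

Initial: VV[0]=[0, 0]
Initial: VV[1]=[0, 0]
Event 1: LOCAL 1: VV[1][1]++ -> VV[1]=[0, 1]
Event 2: LOCAL 1: VV[1][1]++ -> VV[1]=[0, 2]
Event 3: SEND 1->0: VV[1][1]++ -> VV[1]=[0, 3], msg_vec=[0, 3]; VV[0]=max(VV[0],msg_vec) then VV[0][0]++ -> VV[0]=[1, 3]
Event 4: LOCAL 0: VV[0][0]++ -> VV[0]=[2, 3]
Final vectors: VV[0]=[2, 3]; VV[1]=[0, 3]

Answer: 2 3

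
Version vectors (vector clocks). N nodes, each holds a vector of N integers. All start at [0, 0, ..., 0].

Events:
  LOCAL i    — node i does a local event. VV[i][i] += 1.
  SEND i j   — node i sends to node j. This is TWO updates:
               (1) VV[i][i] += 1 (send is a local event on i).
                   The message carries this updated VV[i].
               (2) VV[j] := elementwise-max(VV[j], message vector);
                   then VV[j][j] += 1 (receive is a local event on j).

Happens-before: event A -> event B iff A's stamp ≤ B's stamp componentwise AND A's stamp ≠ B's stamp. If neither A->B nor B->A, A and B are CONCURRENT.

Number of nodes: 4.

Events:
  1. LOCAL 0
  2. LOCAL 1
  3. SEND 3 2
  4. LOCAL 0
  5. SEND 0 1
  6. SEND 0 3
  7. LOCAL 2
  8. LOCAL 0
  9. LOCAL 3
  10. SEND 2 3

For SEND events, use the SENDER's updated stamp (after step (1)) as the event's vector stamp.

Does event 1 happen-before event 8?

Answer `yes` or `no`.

Answer: yes

Derivation:
Initial: VV[0]=[0, 0, 0, 0]
Initial: VV[1]=[0, 0, 0, 0]
Initial: VV[2]=[0, 0, 0, 0]
Initial: VV[3]=[0, 0, 0, 0]
Event 1: LOCAL 0: VV[0][0]++ -> VV[0]=[1, 0, 0, 0]
Event 2: LOCAL 1: VV[1][1]++ -> VV[1]=[0, 1, 0, 0]
Event 3: SEND 3->2: VV[3][3]++ -> VV[3]=[0, 0, 0, 1], msg_vec=[0, 0, 0, 1]; VV[2]=max(VV[2],msg_vec) then VV[2][2]++ -> VV[2]=[0, 0, 1, 1]
Event 4: LOCAL 0: VV[0][0]++ -> VV[0]=[2, 0, 0, 0]
Event 5: SEND 0->1: VV[0][0]++ -> VV[0]=[3, 0, 0, 0], msg_vec=[3, 0, 0, 0]; VV[1]=max(VV[1],msg_vec) then VV[1][1]++ -> VV[1]=[3, 2, 0, 0]
Event 6: SEND 0->3: VV[0][0]++ -> VV[0]=[4, 0, 0, 0], msg_vec=[4, 0, 0, 0]; VV[3]=max(VV[3],msg_vec) then VV[3][3]++ -> VV[3]=[4, 0, 0, 2]
Event 7: LOCAL 2: VV[2][2]++ -> VV[2]=[0, 0, 2, 1]
Event 8: LOCAL 0: VV[0][0]++ -> VV[0]=[5, 0, 0, 0]
Event 9: LOCAL 3: VV[3][3]++ -> VV[3]=[4, 0, 0, 3]
Event 10: SEND 2->3: VV[2][2]++ -> VV[2]=[0, 0, 3, 1], msg_vec=[0, 0, 3, 1]; VV[3]=max(VV[3],msg_vec) then VV[3][3]++ -> VV[3]=[4, 0, 3, 4]
Event 1 stamp: [1, 0, 0, 0]
Event 8 stamp: [5, 0, 0, 0]
[1, 0, 0, 0] <= [5, 0, 0, 0]? True. Equal? False. Happens-before: True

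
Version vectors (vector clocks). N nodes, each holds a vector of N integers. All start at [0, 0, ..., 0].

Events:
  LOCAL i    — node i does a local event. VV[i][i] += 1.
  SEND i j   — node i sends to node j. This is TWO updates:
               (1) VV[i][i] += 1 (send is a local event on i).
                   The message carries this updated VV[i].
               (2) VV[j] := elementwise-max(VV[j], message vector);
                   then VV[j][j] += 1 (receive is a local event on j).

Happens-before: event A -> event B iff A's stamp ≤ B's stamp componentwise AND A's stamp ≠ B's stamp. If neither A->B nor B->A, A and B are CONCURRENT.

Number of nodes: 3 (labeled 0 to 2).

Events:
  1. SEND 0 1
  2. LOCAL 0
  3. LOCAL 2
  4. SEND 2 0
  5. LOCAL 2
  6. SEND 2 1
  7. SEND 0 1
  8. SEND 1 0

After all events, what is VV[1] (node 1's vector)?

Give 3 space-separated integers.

Answer: 4 4 4

Derivation:
Initial: VV[0]=[0, 0, 0]
Initial: VV[1]=[0, 0, 0]
Initial: VV[2]=[0, 0, 0]
Event 1: SEND 0->1: VV[0][0]++ -> VV[0]=[1, 0, 0], msg_vec=[1, 0, 0]; VV[1]=max(VV[1],msg_vec) then VV[1][1]++ -> VV[1]=[1, 1, 0]
Event 2: LOCAL 0: VV[0][0]++ -> VV[0]=[2, 0, 0]
Event 3: LOCAL 2: VV[2][2]++ -> VV[2]=[0, 0, 1]
Event 4: SEND 2->0: VV[2][2]++ -> VV[2]=[0, 0, 2], msg_vec=[0, 0, 2]; VV[0]=max(VV[0],msg_vec) then VV[0][0]++ -> VV[0]=[3, 0, 2]
Event 5: LOCAL 2: VV[2][2]++ -> VV[2]=[0, 0, 3]
Event 6: SEND 2->1: VV[2][2]++ -> VV[2]=[0, 0, 4], msg_vec=[0, 0, 4]; VV[1]=max(VV[1],msg_vec) then VV[1][1]++ -> VV[1]=[1, 2, 4]
Event 7: SEND 0->1: VV[0][0]++ -> VV[0]=[4, 0, 2], msg_vec=[4, 0, 2]; VV[1]=max(VV[1],msg_vec) then VV[1][1]++ -> VV[1]=[4, 3, 4]
Event 8: SEND 1->0: VV[1][1]++ -> VV[1]=[4, 4, 4], msg_vec=[4, 4, 4]; VV[0]=max(VV[0],msg_vec) then VV[0][0]++ -> VV[0]=[5, 4, 4]
Final vectors: VV[0]=[5, 4, 4]; VV[1]=[4, 4, 4]; VV[2]=[0, 0, 4]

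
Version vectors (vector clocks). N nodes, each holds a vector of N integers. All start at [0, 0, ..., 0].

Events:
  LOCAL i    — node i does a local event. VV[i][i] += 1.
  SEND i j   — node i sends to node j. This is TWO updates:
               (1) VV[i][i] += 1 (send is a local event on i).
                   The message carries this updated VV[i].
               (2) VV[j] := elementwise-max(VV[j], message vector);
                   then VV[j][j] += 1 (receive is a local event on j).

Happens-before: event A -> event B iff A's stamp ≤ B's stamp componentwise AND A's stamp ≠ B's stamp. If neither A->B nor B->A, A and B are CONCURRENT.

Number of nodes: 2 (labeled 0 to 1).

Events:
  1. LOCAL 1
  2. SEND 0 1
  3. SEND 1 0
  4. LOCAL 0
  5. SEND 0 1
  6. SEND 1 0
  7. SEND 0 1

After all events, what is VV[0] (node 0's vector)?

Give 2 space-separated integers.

Initial: VV[0]=[0, 0]
Initial: VV[1]=[0, 0]
Event 1: LOCAL 1: VV[1][1]++ -> VV[1]=[0, 1]
Event 2: SEND 0->1: VV[0][0]++ -> VV[0]=[1, 0], msg_vec=[1, 0]; VV[1]=max(VV[1],msg_vec) then VV[1][1]++ -> VV[1]=[1, 2]
Event 3: SEND 1->0: VV[1][1]++ -> VV[1]=[1, 3], msg_vec=[1, 3]; VV[0]=max(VV[0],msg_vec) then VV[0][0]++ -> VV[0]=[2, 3]
Event 4: LOCAL 0: VV[0][0]++ -> VV[0]=[3, 3]
Event 5: SEND 0->1: VV[0][0]++ -> VV[0]=[4, 3], msg_vec=[4, 3]; VV[1]=max(VV[1],msg_vec) then VV[1][1]++ -> VV[1]=[4, 4]
Event 6: SEND 1->0: VV[1][1]++ -> VV[1]=[4, 5], msg_vec=[4, 5]; VV[0]=max(VV[0],msg_vec) then VV[0][0]++ -> VV[0]=[5, 5]
Event 7: SEND 0->1: VV[0][0]++ -> VV[0]=[6, 5], msg_vec=[6, 5]; VV[1]=max(VV[1],msg_vec) then VV[1][1]++ -> VV[1]=[6, 6]
Final vectors: VV[0]=[6, 5]; VV[1]=[6, 6]

Answer: 6 5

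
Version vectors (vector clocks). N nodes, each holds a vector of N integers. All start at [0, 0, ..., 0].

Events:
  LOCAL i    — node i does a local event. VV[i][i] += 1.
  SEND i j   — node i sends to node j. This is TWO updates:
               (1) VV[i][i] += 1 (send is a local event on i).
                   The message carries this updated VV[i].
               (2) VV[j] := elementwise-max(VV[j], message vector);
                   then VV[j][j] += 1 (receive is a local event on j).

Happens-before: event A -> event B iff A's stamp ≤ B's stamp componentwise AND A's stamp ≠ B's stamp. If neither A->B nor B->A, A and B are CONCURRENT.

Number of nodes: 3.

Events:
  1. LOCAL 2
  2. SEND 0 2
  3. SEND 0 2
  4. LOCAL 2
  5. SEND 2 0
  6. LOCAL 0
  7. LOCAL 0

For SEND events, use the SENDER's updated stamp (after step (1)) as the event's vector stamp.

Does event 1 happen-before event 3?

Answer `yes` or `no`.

Answer: no

Derivation:
Initial: VV[0]=[0, 0, 0]
Initial: VV[1]=[0, 0, 0]
Initial: VV[2]=[0, 0, 0]
Event 1: LOCAL 2: VV[2][2]++ -> VV[2]=[0, 0, 1]
Event 2: SEND 0->2: VV[0][0]++ -> VV[0]=[1, 0, 0], msg_vec=[1, 0, 0]; VV[2]=max(VV[2],msg_vec) then VV[2][2]++ -> VV[2]=[1, 0, 2]
Event 3: SEND 0->2: VV[0][0]++ -> VV[0]=[2, 0, 0], msg_vec=[2, 0, 0]; VV[2]=max(VV[2],msg_vec) then VV[2][2]++ -> VV[2]=[2, 0, 3]
Event 4: LOCAL 2: VV[2][2]++ -> VV[2]=[2, 0, 4]
Event 5: SEND 2->0: VV[2][2]++ -> VV[2]=[2, 0, 5], msg_vec=[2, 0, 5]; VV[0]=max(VV[0],msg_vec) then VV[0][0]++ -> VV[0]=[3, 0, 5]
Event 6: LOCAL 0: VV[0][0]++ -> VV[0]=[4, 0, 5]
Event 7: LOCAL 0: VV[0][0]++ -> VV[0]=[5, 0, 5]
Event 1 stamp: [0, 0, 1]
Event 3 stamp: [2, 0, 0]
[0, 0, 1] <= [2, 0, 0]? False. Equal? False. Happens-before: False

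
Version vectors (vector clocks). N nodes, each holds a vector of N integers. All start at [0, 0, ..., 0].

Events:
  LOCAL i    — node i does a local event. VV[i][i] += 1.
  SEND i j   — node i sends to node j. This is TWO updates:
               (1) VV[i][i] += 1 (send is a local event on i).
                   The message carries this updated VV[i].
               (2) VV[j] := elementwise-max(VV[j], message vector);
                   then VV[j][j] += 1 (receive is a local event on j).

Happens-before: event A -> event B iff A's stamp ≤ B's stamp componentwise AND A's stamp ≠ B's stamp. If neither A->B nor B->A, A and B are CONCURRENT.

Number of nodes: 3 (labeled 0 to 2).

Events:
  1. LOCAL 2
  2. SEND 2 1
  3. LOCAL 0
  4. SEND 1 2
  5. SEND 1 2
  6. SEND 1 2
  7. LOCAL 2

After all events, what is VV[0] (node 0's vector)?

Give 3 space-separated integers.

Initial: VV[0]=[0, 0, 0]
Initial: VV[1]=[0, 0, 0]
Initial: VV[2]=[0, 0, 0]
Event 1: LOCAL 2: VV[2][2]++ -> VV[2]=[0, 0, 1]
Event 2: SEND 2->1: VV[2][2]++ -> VV[2]=[0, 0, 2], msg_vec=[0, 0, 2]; VV[1]=max(VV[1],msg_vec) then VV[1][1]++ -> VV[1]=[0, 1, 2]
Event 3: LOCAL 0: VV[0][0]++ -> VV[0]=[1, 0, 0]
Event 4: SEND 1->2: VV[1][1]++ -> VV[1]=[0, 2, 2], msg_vec=[0, 2, 2]; VV[2]=max(VV[2],msg_vec) then VV[2][2]++ -> VV[2]=[0, 2, 3]
Event 5: SEND 1->2: VV[1][1]++ -> VV[1]=[0, 3, 2], msg_vec=[0, 3, 2]; VV[2]=max(VV[2],msg_vec) then VV[2][2]++ -> VV[2]=[0, 3, 4]
Event 6: SEND 1->2: VV[1][1]++ -> VV[1]=[0, 4, 2], msg_vec=[0, 4, 2]; VV[2]=max(VV[2],msg_vec) then VV[2][2]++ -> VV[2]=[0, 4, 5]
Event 7: LOCAL 2: VV[2][2]++ -> VV[2]=[0, 4, 6]
Final vectors: VV[0]=[1, 0, 0]; VV[1]=[0, 4, 2]; VV[2]=[0, 4, 6]

Answer: 1 0 0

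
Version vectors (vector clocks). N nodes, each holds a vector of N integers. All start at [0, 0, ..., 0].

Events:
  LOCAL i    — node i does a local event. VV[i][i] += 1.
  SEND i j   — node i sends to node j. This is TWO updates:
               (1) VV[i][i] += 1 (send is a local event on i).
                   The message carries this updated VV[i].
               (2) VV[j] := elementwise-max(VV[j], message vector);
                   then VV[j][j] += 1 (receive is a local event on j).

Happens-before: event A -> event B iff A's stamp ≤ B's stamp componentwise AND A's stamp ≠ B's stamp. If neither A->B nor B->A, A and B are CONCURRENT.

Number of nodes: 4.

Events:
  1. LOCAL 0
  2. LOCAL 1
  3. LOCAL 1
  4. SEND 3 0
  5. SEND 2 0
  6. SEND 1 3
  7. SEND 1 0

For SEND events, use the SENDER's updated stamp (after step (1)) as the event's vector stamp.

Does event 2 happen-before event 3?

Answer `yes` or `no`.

Initial: VV[0]=[0, 0, 0, 0]
Initial: VV[1]=[0, 0, 0, 0]
Initial: VV[2]=[0, 0, 0, 0]
Initial: VV[3]=[0, 0, 0, 0]
Event 1: LOCAL 0: VV[0][0]++ -> VV[0]=[1, 0, 0, 0]
Event 2: LOCAL 1: VV[1][1]++ -> VV[1]=[0, 1, 0, 0]
Event 3: LOCAL 1: VV[1][1]++ -> VV[1]=[0, 2, 0, 0]
Event 4: SEND 3->0: VV[3][3]++ -> VV[3]=[0, 0, 0, 1], msg_vec=[0, 0, 0, 1]; VV[0]=max(VV[0],msg_vec) then VV[0][0]++ -> VV[0]=[2, 0, 0, 1]
Event 5: SEND 2->0: VV[2][2]++ -> VV[2]=[0, 0, 1, 0], msg_vec=[0, 0, 1, 0]; VV[0]=max(VV[0],msg_vec) then VV[0][0]++ -> VV[0]=[3, 0, 1, 1]
Event 6: SEND 1->3: VV[1][1]++ -> VV[1]=[0, 3, 0, 0], msg_vec=[0, 3, 0, 0]; VV[3]=max(VV[3],msg_vec) then VV[3][3]++ -> VV[3]=[0, 3, 0, 2]
Event 7: SEND 1->0: VV[1][1]++ -> VV[1]=[0, 4, 0, 0], msg_vec=[0, 4, 0, 0]; VV[0]=max(VV[0],msg_vec) then VV[0][0]++ -> VV[0]=[4, 4, 1, 1]
Event 2 stamp: [0, 1, 0, 0]
Event 3 stamp: [0, 2, 0, 0]
[0, 1, 0, 0] <= [0, 2, 0, 0]? True. Equal? False. Happens-before: True

Answer: yes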